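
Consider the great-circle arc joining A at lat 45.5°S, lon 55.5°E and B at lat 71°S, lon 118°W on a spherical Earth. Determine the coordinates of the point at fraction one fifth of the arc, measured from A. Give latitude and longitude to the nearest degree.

From cos δ = sin φ₁ sin φ₂ + cos φ₁ cos φ₂ cos Δλ, the central angle is δ ≈ 1.107 rad (63.4°).
Interpolate at f = 1/5 with slerp weights a = sin((1−f)δ)/sin δ ≈ 0.866, b = sin(fδ)/sin δ ≈ 0.245.
p = a·p₁ + b·p₂ ≈ (0.306, 0.429, -0.850); φ = arcsin(p_z) ≈ -58.17°, λ = atan2(p_y, p_x) ≈ 54.52°.

≈ lat 58°S, lon 55°E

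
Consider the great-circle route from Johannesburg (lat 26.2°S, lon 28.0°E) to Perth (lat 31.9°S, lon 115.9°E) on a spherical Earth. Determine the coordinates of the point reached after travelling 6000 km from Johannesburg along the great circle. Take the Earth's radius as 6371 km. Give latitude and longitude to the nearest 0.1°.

Convert each endpoint to a unit vector on the sphere (x = cos φ cos λ, y = cos φ sin λ, z = sin φ).
The central angle between the endpoints is δ = arccos(p₁·p₂) ≈ 1.307 rad (74.9°). The total great-circle distance is δ·R ≈ 1.307 × 6371 ≈ 8324 km, so the target fraction is f = 6000/8324 ≈ 0.721.
Interpolate at f ≈ 0.721 with slerp weights a = sin((1−f)δ)/sin δ ≈ 0.370, b = sin(fδ)/sin δ ≈ 0.838.
p = a·p₁ + b·p₂ ≈ (-0.018, 0.795, -0.606); φ = arcsin(p_z) ≈ -37.29°, λ = atan2(p_y, p_x) ≈ 91.29°.

≈ lat 37.3°S, lon 91.3°E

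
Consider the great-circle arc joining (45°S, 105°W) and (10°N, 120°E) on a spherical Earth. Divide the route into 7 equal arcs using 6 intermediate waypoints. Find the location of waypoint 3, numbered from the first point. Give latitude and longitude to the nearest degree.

Convert each endpoint to a unit vector on the sphere (x = cos φ cos λ, y = cos φ sin λ, z = sin φ).
The central angle between the endpoints is δ = arccos(p₁·p₂) ≈ 2.233 rad (128.0°).
Interpolate at f = 3/7 with slerp weights a = sin((1−f)δ)/sin δ ≈ 1.214, b = sin(fδ)/sin δ ≈ 1.037.
p = a·p₁ + b·p₂ ≈ (-0.733, 0.055, -0.678); φ = arcsin(p_z) ≈ -42.70°, λ = atan2(p_y, p_x) ≈ 175.68°.

≈ (43°S, 176°E)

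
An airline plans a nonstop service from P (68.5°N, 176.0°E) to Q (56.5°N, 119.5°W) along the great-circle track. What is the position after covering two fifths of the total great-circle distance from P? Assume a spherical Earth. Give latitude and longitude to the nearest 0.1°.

Write both endpoints as unit vectors p₁, p₂ with components (cos φ cos λ, cos φ sin λ, sin φ).
The central angle between the endpoints is δ = arccos(p₁·p₂) ≈ 0.530 rad (30.4°).
Interpolate at f = 2/5 with slerp weights a = sin((1−f)δ)/sin δ ≈ 0.618, b = sin(fδ)/sin δ ≈ 0.416.
p = a·p₁ + b·p₂ ≈ (-0.339, -0.184, 0.923); φ = arcsin(p_z) ≈ 67.30°, λ = atan2(p_y, p_x) ≈ -151.51°.

≈ (67.3°N, 151.5°W)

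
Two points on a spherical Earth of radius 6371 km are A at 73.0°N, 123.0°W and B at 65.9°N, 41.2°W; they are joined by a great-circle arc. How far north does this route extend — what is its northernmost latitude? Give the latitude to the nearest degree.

≈ 75°N

The great circle lies in the plane with unit normal n̂ = (p₁ × p₂)/|p₁ × p₂|.
Here n̂_z ≈ +0.259; the vertex latitude is φ_max = arccos|n̂_z| ≈ 75.0°.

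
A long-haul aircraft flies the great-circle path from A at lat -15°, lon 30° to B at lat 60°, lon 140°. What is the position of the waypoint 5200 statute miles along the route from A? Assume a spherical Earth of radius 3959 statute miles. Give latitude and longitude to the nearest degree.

From cos δ = sin φ₁ sin φ₂ + cos φ₁ cos φ₂ cos Δλ, the central angle is δ ≈ 1.971 rad (112.9°). The total great-circle distance is δ·R ≈ 1.971 × 3959 ≈ 7802 mi, so the target fraction is f = 5200/7802 ≈ 0.666.
Interpolate at f ≈ 0.666 with slerp weights a = sin((1−f)δ)/sin δ ≈ 0.663, b = sin(fδ)/sin δ ≈ 1.050.
p = a·p₁ + b·p₂ ≈ (0.153, 0.658, 0.738); φ = arcsin(p_z) ≈ 47.53°, λ = atan2(p_y, p_x) ≈ 76.93°.

≈ lat 48°, lon 77°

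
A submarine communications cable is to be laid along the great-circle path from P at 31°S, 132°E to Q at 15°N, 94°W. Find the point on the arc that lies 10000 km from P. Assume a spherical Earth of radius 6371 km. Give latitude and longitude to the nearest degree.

≈ 9°S, 133°W

The haversine formula gives a central angle δ ≈ 2.358 rad (135.1°) between the endpoints. The total great-circle distance is δ·R ≈ 2.358 × 6371 ≈ 15023 km, so the target fraction is f = 10000/15023 ≈ 0.666.
Interpolate at f ≈ 0.666 with slerp weights a = sin((1−f)δ)/sin δ ≈ 1.005, b = sin(fδ)/sin δ ≈ 1.417.
p = a·p₁ + b·p₂ ≈ (-0.672, -0.725, -0.151); φ = arcsin(p_z) ≈ -8.68°, λ = atan2(p_y, p_x) ≈ -132.82°.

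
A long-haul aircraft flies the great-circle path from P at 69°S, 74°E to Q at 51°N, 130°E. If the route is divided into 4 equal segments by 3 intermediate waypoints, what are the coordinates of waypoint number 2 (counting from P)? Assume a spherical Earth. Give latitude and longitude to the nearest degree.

≈ 10°S, 110°E

Convert each endpoint to a unit vector on the sphere (x = cos φ cos λ, y = cos φ sin λ, z = sin φ).
The central angle between the endpoints is δ = arccos(p₁·p₂) ≈ 2.214 rad (126.8°).
Interpolate at f = 2/4 with slerp weights a = sin((1−f)δ)/sin δ ≈ 1.117, b = sin(fδ)/sin δ ≈ 1.117.
p = a·p₁ + b·p₂ ≈ (-0.342, 0.923, -0.175); φ = arcsin(p_z) ≈ -10.07°, λ = atan2(p_y, p_x) ≈ 110.30°.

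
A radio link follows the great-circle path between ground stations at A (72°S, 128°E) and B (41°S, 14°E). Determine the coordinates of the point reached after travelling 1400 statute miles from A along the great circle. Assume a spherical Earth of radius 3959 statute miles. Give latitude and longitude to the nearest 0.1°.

The haversine formula gives a central angle δ ≈ 1.013 rad (58.1°) between the endpoints. The total great-circle distance is δ·R ≈ 1.013 × 3959 ≈ 4012 mi, so the target fraction is f = 1400/4012 ≈ 0.349.
Interpolate at f ≈ 0.349 with slerp weights a = sin((1−f)δ)/sin δ ≈ 0.722, b = sin(fδ)/sin δ ≈ 0.408.
p = a·p₁ + b·p₂ ≈ (0.161, 0.250, -0.955); φ = arcsin(p_z) ≈ -72.67°, λ = atan2(p_y, p_x) ≈ 57.18°.

≈ (72.7°S, 57.2°E)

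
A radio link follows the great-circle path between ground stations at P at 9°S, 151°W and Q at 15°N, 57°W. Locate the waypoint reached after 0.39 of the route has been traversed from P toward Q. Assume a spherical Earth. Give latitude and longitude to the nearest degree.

≈ 1°N, 115°W

Write both endpoints as unit vectors p₁, p₂ with components (cos φ cos λ, cos φ sin λ, sin φ).
The central angle between the endpoints is δ = arccos(p₁·p₂) ≈ 1.678 rad (96.1°).
Interpolate at f = 0.39 with slerp weights a = sin((1−f)δ)/sin δ ≈ 0.859, b = sin(fδ)/sin δ ≈ 0.612.
p = a·p₁ + b·p₂ ≈ (-0.420, -0.907, 0.024); φ = arcsin(p_z) ≈ 1.38°, λ = atan2(p_y, p_x) ≈ -114.84°.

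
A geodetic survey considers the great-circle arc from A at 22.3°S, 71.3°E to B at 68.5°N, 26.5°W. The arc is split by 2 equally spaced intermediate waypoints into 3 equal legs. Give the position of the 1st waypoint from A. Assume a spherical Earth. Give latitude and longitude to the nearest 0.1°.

≈ 12.8°N, 56.9°E

From cos δ = sin φ₁ sin φ₂ + cos φ₁ cos φ₂ cos Δλ, the central angle is δ ≈ 1.981 rad (113.5°).
Interpolate at f = 1/3 with slerp weights a = sin((1−f)δ)/sin δ ≈ 1.057, b = sin(fδ)/sin δ ≈ 0.669.
p = a·p₁ + b·p₂ ≈ (0.533, 0.817, 0.222); φ = arcsin(p_z) ≈ 12.80°, λ = atan2(p_y, p_x) ≈ 56.87°.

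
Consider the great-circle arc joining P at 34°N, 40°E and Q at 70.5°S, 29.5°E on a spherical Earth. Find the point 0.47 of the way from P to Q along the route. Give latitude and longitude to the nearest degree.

Write both endpoints as unit vectors p₁, p₂ with components (cos φ cos λ, cos φ sin λ, sin φ).
The central angle between the endpoints is δ = arccos(p₁·p₂) ≈ 1.829 rad (104.8°).
Interpolate at f = 0.47 with slerp weights a = sin((1−f)δ)/sin δ ≈ 0.853, b = sin(fδ)/sin δ ≈ 0.783.
p = a·p₁ + b·p₂ ≈ (0.769, 0.583, -0.262); φ = arcsin(p_z) ≈ -15.17°, λ = atan2(p_y, p_x) ≈ 37.17°.

≈ 15°S, 37°E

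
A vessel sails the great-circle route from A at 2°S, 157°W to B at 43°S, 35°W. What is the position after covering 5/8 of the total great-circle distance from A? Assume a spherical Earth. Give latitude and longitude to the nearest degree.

Write both endpoints as unit vectors p₁, p₂ with components (cos φ cos λ, cos φ sin λ, sin φ).
The central angle between the endpoints is δ = arccos(p₁·p₂) ≈ 1.943 rad (111.3°).
Interpolate at f = 5/8 with slerp weights a = sin((1−f)δ)/sin δ ≈ 0.715, b = sin(fδ)/sin δ ≈ 1.006.
p = a·p₁ + b·p₂ ≈ (-0.055, -0.701, -0.711); φ = arcsin(p_z) ≈ -45.32°, λ = atan2(p_y, p_x) ≈ -94.47°.

≈ 45°S, 94°W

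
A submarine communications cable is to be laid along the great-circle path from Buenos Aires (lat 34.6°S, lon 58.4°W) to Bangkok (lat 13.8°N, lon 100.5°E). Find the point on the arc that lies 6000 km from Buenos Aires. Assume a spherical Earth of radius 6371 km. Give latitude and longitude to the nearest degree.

Convert each endpoint to a unit vector on the sphere (x = cos φ cos λ, y = cos φ sin λ, z = sin φ).
The central angle between the endpoints is δ = arccos(p₁·p₂) ≈ 2.649 rad (151.8°). The total great-circle distance is δ·R ≈ 2.649 × 6371 ≈ 16878 km, so the target fraction is f = 6000/16878 ≈ 0.355.
Interpolate at f ≈ 0.355 with slerp weights a = sin((1−f)δ)/sin δ ≈ 2.096, b = sin(fδ)/sin δ ≈ 1.711.
p = a·p₁ + b·p₂ ≈ (0.601, 0.164, -0.782); φ = arcsin(p_z) ≈ -51.45°, λ = atan2(p_y, p_x) ≈ 15.27°.

≈ lat 51°S, lon 15°E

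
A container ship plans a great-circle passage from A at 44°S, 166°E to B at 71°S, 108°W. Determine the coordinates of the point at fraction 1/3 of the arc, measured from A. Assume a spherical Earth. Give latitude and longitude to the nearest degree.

≈ 58°S, 179°E

Convert each endpoint to a unit vector on the sphere (x = cos φ cos λ, y = cos φ sin λ, z = sin φ).
The central angle between the endpoints is δ = arccos(p₁·p₂) ≈ 0.832 rad (47.7°).
Interpolate at f = 1/3 with slerp weights a = sin((1−f)δ)/sin δ ≈ 0.712, b = sin(fδ)/sin δ ≈ 0.370.
p = a·p₁ + b·p₂ ≈ (-0.535, 0.009, -0.845); φ = arcsin(p_z) ≈ -57.68°, λ = atan2(p_y, p_x) ≈ 179.00°.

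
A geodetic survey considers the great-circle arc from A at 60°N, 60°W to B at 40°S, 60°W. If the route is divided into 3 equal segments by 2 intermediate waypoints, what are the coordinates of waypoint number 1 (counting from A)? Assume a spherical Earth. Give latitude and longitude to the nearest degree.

From cos δ = sin φ₁ sin φ₂ + cos φ₁ cos φ₂ cos Δλ, the central angle is δ ≈ 1.745 rad (100.0°).
Interpolate at f = 1/3 with slerp weights a = sin((1−f)δ)/sin δ ≈ 0.932, b = sin(fδ)/sin δ ≈ 0.558.
p = a·p₁ + b·p₂ ≈ (0.447, -0.774, 0.449); φ = arcsin(p_z) ≈ 26.67°, λ = atan2(p_y, p_x) ≈ -60.00°.

≈ 27°N, 60°W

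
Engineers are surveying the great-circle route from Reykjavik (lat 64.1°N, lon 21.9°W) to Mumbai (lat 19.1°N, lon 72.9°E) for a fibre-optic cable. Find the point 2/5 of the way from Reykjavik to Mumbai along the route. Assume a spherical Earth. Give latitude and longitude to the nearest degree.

The haversine formula gives a central angle δ ≈ 1.308 rad (74.9°) between the endpoints.
Interpolate at f = 2/5 with slerp weights a = sin((1−f)δ)/sin δ ≈ 0.732, b = sin(fδ)/sin δ ≈ 0.517.
p = a·p₁ + b·p₂ ≈ (0.440, 0.348, 0.828); φ = arcsin(p_z) ≈ 55.85°, λ = atan2(p_y, p_x) ≈ 38.33°.

≈ lat 56°N, lon 38°E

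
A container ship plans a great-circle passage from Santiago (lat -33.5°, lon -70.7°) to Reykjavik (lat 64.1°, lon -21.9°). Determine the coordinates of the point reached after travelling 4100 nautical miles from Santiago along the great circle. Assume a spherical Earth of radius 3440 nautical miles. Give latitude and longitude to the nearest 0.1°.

The haversine formula gives a central angle δ ≈ 1.830 rad (104.9°) between the endpoints. The total great-circle distance is δ·R ≈ 1.830 × 3440 ≈ 6296 nmi, so the target fraction is f = 4100/6296 ≈ 0.651.
Interpolate at f ≈ 0.651 with slerp weights a = sin((1−f)δ)/sin δ ≈ 0.617, b = sin(fδ)/sin δ ≈ 0.961.
p = a·p₁ + b·p₂ ≈ (0.560, -0.642, 0.524); φ = arcsin(p_z) ≈ 31.63°, λ = atan2(p_y, p_x) ≈ -48.92°.

≈ lat 31.6°, lon -48.9°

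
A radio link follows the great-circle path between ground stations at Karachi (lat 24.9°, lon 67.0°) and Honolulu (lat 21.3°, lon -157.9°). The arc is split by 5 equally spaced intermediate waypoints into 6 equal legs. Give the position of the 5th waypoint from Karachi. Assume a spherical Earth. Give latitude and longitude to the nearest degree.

≈ lat 34°, lon -175°

The haversine formula gives a central angle δ ≈ 2.033 rad (116.5°) between the endpoints.
Interpolate at f = 5/6 with slerp weights a = sin((1−f)δ)/sin δ ≈ 0.371, b = sin(fδ)/sin δ ≈ 1.109.
p = a·p₁ + b·p₂ ≈ (-0.825, -0.079, 0.559); φ = arcsin(p_z) ≈ 33.99°, λ = atan2(p_y, p_x) ≈ -174.56°.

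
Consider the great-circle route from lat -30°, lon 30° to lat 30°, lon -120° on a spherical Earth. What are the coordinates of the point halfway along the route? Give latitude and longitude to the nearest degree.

Convert each endpoint to a unit vector on the sphere (x = cos φ cos λ, y = cos φ sin λ, z = sin φ).
The central angle between the endpoints is δ = arccos(p₁·p₂) ≈ 2.689 rad (154.1°).
Interpolate at f = 1/2 with slerp weights a = sin((1−f)δ)/sin δ ≈ 2.231, b = sin(fδ)/sin δ ≈ 2.231.
p = a·p₁ + b·p₂ ≈ (0.707, -0.707, 0.000); φ = arcsin(p_z) ≈ 0.00°, λ = atan2(p_y, p_x) ≈ -45.00°.

≈ lat 0°, lon -45°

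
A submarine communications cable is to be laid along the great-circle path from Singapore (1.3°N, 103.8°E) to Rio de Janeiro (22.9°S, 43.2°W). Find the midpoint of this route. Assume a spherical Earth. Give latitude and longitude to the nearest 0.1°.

The haversine formula gives a central angle δ ≈ 2.467 rad (141.4°) between the endpoints.
Interpolate at f = 1/2 with slerp weights a = sin((1−f)δ)/sin δ ≈ 1.512, b = sin(fδ)/sin δ ≈ 1.512.
p = a·p₁ + b·p₂ ≈ (0.655, 0.514, -0.554); φ = arcsin(p_z) ≈ -33.64°, λ = atan2(p_y, p_x) ≈ 38.16°.

≈ (33.6°S, 38.2°E)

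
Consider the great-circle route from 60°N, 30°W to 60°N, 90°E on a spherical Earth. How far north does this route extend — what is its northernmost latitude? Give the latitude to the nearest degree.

The great circle lies in the plane with unit normal n̂ = (p₁ × p₂)/|p₁ × p₂|.
Here n̂_z ≈ +0.277; the vertex latitude is φ_max = arccos|n̂_z| ≈ 73.9°.
Check via Clairaut: cos φ_max = |cos φ₁| · sin C = cos(60.0°)·sin(33.7°) ≈ 0.277, again giving ≈ 73.9°.

≈ 74°N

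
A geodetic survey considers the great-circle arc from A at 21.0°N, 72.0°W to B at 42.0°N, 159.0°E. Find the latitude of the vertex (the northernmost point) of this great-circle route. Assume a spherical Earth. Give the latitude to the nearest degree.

≈ 57°N

The great circle lies in the plane with unit normal n̂ = (p₁ × p₂)/|p₁ × p₂|.
Here n̂_z ≈ -0.550; the vertex latitude is φ_max = arccos|n̂_z| ≈ 56.6°.
Check via Clairaut: cos φ_max = |cos φ₁| · sin C = cos(21.0°)·sin(36.1°) ≈ 0.550, again giving ≈ 56.6°.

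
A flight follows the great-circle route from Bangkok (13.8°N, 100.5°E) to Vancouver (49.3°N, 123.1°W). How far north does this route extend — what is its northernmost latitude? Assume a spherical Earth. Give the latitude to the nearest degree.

≈ 63°N

The great circle lies in the plane with unit normal n̂ = (p₁ × p₂)/|p₁ × p₂|.
Here n̂_z ≈ +0.455; the vertex latitude is φ_max = arccos|n̂_z| ≈ 63.0°.
Check via Clairaut: cos φ_max = |cos φ₁| · sin C = cos(13.8°)·sin(27.9°) ≈ 0.455, again giving ≈ 63.0°.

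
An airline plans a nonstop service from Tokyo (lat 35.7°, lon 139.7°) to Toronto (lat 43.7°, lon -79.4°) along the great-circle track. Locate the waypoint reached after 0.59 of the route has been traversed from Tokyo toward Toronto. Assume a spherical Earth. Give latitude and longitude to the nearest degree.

≈ lat 68°, lon -137°

From cos δ = sin φ₁ sin φ₂ + cos φ₁ cos φ₂ cos Δλ, the central angle is δ ≈ 1.623 rad (93.0°).
Interpolate at f = 0.59 with slerp weights a = sin((1−f)δ)/sin δ ≈ 0.618, b = sin(fδ)/sin δ ≈ 0.819.
p = a·p₁ + b·p₂ ≈ (-0.274, -0.257, 0.927); φ = arcsin(p_z) ≈ 67.92°, λ = atan2(p_y, p_x) ≈ -136.81°.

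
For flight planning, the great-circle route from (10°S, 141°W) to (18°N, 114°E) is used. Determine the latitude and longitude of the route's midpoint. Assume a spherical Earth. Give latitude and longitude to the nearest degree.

Write both endpoints as unit vectors p₁, p₂ with components (cos φ cos λ, cos φ sin λ, sin φ).
The central angle between the endpoints is δ = arccos(p₁·p₂) ≈ 1.871 rad (107.2°).
Interpolate at f = 1/2 with slerp weights a = sin((1−f)δ)/sin δ ≈ 0.843, b = sin(fδ)/sin δ ≈ 0.843.
p = a·p₁ + b·p₂ ≈ (-0.971, 0.210, 0.114); φ = arcsin(p_z) ≈ 6.55°, λ = atan2(p_y, p_x) ≈ 167.80°.

≈ (7°N, 168°E)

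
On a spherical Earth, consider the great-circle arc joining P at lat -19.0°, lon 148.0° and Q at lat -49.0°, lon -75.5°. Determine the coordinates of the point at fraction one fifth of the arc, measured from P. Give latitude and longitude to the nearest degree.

Write both endpoints as unit vectors p₁, p₂ with components (cos φ cos λ, cos φ sin λ, sin φ).
The central angle between the endpoints is δ = arccos(p₁·p₂) ≈ 1.776 rad (101.8°).
Interpolate at f = 1/5 with slerp weights a = sin((1−f)δ)/sin δ ≈ 1.010, b = sin(fδ)/sin δ ≈ 0.355.
p = a·p₁ + b·p₂ ≈ (-0.752, 0.280, -0.597); φ = arcsin(p_z) ≈ -36.66°, λ = atan2(p_y, p_x) ≈ 159.54°.

≈ lat -37°, lon 160°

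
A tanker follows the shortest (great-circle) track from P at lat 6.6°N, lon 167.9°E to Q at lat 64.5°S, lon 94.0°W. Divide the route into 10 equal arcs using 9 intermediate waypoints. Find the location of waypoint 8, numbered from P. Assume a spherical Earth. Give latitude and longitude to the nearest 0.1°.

From cos δ = sin φ₁ sin φ₂ + cos φ₁ cos φ₂ cos Δλ, the central angle is δ ≈ 1.736 rad (99.4°).
Interpolate at f = 8/10 with slerp weights a = sin((1−f)δ)/sin δ ≈ 0.345, b = sin(fδ)/sin δ ≈ 0.997.
p = a·p₁ + b·p₂ ≈ (-0.365, -0.356, -0.860); φ = arcsin(p_z) ≈ -59.34°, λ = atan2(p_y, p_x) ≈ -135.68°.

≈ lat 59.3°S, lon 135.7°W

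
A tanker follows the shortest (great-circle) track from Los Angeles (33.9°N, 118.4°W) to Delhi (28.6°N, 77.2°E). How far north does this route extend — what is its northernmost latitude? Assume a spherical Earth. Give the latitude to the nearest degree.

≈ 77°N

The great circle lies in the plane with unit normal n̂ = (p₁ × p₂)/|p₁ × p₂|.
Here n̂_z ≈ -0.218; the vertex latitude is φ_max = arccos|n̂_z| ≈ 77.4°.
Check via Clairaut: cos φ_max = |cos φ₁| · sin C = cos(33.9°)·sin(15.2°) ≈ 0.218, again giving ≈ 77.4°.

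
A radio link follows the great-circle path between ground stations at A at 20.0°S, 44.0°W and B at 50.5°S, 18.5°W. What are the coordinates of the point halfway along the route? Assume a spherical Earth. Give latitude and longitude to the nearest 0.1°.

Convert each endpoint to a unit vector on the sphere (x = cos φ cos λ, y = cos φ sin λ, z = sin φ).
The central angle between the endpoints is δ = arccos(p₁·p₂) ≈ 0.638 rad (36.5°).
Interpolate at f = 1/2 with slerp weights a = sin((1−f)δ)/sin δ ≈ 0.527, b = sin(fδ)/sin δ ≈ 0.527.
p = a·p₁ + b·p₂ ≈ (0.674, -0.450, -0.586); φ = arcsin(p_z) ≈ -35.90°, λ = atan2(p_y, p_x) ≈ -33.75°.

≈ 35.9°S, 33.7°W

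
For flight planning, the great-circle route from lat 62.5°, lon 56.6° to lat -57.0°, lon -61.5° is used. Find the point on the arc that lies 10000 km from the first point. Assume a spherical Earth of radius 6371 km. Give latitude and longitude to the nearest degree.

≈ lat -8°, lon -17°

Write both endpoints as unit vectors p₁, p₂ with components (cos φ cos λ, cos φ sin λ, sin φ).
The central angle between the endpoints is δ = arccos(p₁·p₂) ≈ 2.611 rad (149.6°). The total great-circle distance is δ·R ≈ 2.611 × 6371 ≈ 16633 km, so the target fraction is f = 10000/16633 ≈ 0.601.
Interpolate at f ≈ 0.601 with slerp weights a = sin((1−f)δ)/sin δ ≈ 1.704, b = sin(fδ)/sin δ ≈ 1.975.
p = a·p₁ + b·p₂ ≈ (0.947, -0.288, -0.145); φ = arcsin(p_z) ≈ -8.31°, λ = atan2(p_y, p_x) ≈ -16.94°.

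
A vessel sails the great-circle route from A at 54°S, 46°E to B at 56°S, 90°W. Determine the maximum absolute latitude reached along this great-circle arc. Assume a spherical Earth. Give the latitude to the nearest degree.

The great circle lies in the plane with unit normal n̂ = (p₁ × p₂)/|p₁ × p₂|.
Here n̂_z ≈ -0.253; the vertex latitude is φ_max = arccos|n̂_z| ≈ 75.3°.
Check via Clairaut: cos φ_max = |cos φ₁| · sin C = cos(54.0°)·sin(154.5°) ≈ 0.253, again giving ≈ 75.3°.

≈ 75°S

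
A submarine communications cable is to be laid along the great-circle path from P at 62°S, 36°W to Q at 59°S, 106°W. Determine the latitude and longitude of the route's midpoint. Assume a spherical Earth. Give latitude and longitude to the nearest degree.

Write both endpoints as unit vectors p₁, p₂ with components (cos φ cos λ, cos φ sin λ, sin φ).
The central angle between the endpoints is δ = arccos(p₁·p₂) ≈ 0.574 rad (32.9°).
Interpolate at f = 1/2 with slerp weights a = sin((1−f)δ)/sin δ ≈ 0.521, b = sin(fδ)/sin δ ≈ 0.521.
p = a·p₁ + b·p₂ ≈ (0.124, -0.402, -0.907); φ = arcsin(p_z) ≈ -65.12°, λ = atan2(p_y, p_x) ≈ -72.86°.

≈ 65°S, 73°W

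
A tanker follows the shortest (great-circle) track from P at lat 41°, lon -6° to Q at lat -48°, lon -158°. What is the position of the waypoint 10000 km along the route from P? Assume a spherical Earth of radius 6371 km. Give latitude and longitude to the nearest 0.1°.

Convert each endpoint to a unit vector on the sphere (x = cos φ cos λ, y = cos φ sin λ, z = sin φ).
The central angle between the endpoints is δ = arccos(p₁·p₂) ≈ 2.775 rad (159.0°). The total great-circle distance is δ·R ≈ 2.775 × 6371 ≈ 17677 km, so the target fraction is f = 10000/17677 ≈ 0.566.
Interpolate at f ≈ 0.566 with slerp weights a = sin((1−f)δ)/sin δ ≈ 2.603, b = sin(fδ)/sin δ ≈ 2.787.
p = a·p₁ + b·p₂ ≈ (0.224, -0.904, -0.364); φ = arcsin(p_z) ≈ -21.33°, λ = atan2(p_y, p_x) ≈ -76.06°.

≈ lat -21.3°, lon -76.1°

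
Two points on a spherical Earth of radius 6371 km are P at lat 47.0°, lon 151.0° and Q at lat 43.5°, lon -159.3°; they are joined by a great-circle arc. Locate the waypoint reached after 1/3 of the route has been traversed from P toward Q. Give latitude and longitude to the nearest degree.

≈ lat 48°, lon 168°

Write both endpoints as unit vectors p₁, p₂ with components (cos φ cos λ, cos φ sin λ, sin φ).
The central angle between the endpoints is δ = arccos(p₁·p₂) ≈ 0.603 rad (34.6°).
Interpolate at f = 1/3 with slerp weights a = sin((1−f)δ)/sin δ ≈ 0.690, b = sin(fδ)/sin δ ≈ 0.352.
p = a·p₁ + b·p₂ ≈ (-0.650, 0.138, 0.747); φ = arcsin(p_z) ≈ 48.33°, λ = atan2(p_y, p_x) ≈ 168.03°.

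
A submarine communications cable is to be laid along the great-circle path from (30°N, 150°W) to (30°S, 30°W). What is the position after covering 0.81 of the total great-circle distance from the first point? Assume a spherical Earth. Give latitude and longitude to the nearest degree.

The haversine formula gives a central angle δ ≈ 2.246 rad (128.7°) between the endpoints.
Interpolate at f = 0.81 with slerp weights a = sin((1−f)δ)/sin δ ≈ 0.530, b = sin(fδ)/sin δ ≈ 1.242.
p = a·p₁ + b·p₂ ≈ (0.534, -0.767, -0.356); φ = arcsin(p_z) ≈ -20.84°, λ = atan2(p_y, p_x) ≈ -55.18°.

≈ (21°S, 55°W)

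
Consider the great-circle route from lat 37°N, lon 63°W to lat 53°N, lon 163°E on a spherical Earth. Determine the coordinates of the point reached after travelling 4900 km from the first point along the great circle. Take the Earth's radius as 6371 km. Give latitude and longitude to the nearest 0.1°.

From cos δ = sin φ₁ sin φ₂ + cos φ₁ cos φ₂ cos Δλ, the central angle is δ ≈ 1.424 rad (81.6°). The total great-circle distance is δ·R ≈ 1.424 × 6371 ≈ 9069 km, so the target fraction is f = 4900/9069 ≈ 0.540.
Interpolate at f ≈ 0.540 with slerp weights a = sin((1−f)δ)/sin δ ≈ 0.615, b = sin(fδ)/sin δ ≈ 0.703.
p = a·p₁ + b·p₂ ≈ (-0.182, -0.314, 0.932); φ = arcsin(p_z) ≈ 68.73°, λ = atan2(p_y, p_x) ≈ -120.02°.

≈ lat 68.7°N, lon 120.0°W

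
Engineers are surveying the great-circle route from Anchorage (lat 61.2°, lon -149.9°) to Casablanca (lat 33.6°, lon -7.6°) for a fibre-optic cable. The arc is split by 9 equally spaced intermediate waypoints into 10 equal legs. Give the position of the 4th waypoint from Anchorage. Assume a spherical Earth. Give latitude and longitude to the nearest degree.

Convert each endpoint to a unit vector on the sphere (x = cos φ cos λ, y = cos φ sin λ, z = sin φ).
The central angle between the endpoints is δ = arccos(p₁·p₂) ≈ 1.403 rad (80.4°).
Interpolate at f = 4/10 with slerp weights a = sin((1−f)δ)/sin δ ≈ 0.756, b = sin(fδ)/sin δ ≈ 0.540.
p = a·p₁ + b·p₂ ≈ (0.130, -0.242, 0.961); φ = arcsin(p_z) ≈ 74.04°, λ = atan2(p_y, p_x) ≈ -61.72°.

≈ lat 74°, lon -62°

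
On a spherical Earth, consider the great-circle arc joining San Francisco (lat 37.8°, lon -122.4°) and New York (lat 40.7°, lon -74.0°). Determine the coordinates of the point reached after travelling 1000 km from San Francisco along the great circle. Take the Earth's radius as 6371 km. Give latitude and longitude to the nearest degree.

The haversine formula gives a central angle δ ≈ 0.648 rad (37.1°) between the endpoints. The total great-circle distance is δ·R ≈ 0.648 × 6371 ≈ 4127 km, so the target fraction is f = 1000/4127 ≈ 0.242.
Interpolate at f ≈ 0.242 with slerp weights a = sin((1−f)δ)/sin δ ≈ 0.781, b = sin(fδ)/sin δ ≈ 0.259.
p = a·p₁ + b·p₂ ≈ (-0.277, -0.710, 0.648); φ = arcsin(p_z) ≈ 40.37°, λ = atan2(p_y, p_x) ≈ -111.29°.

≈ lat 40°, lon -111°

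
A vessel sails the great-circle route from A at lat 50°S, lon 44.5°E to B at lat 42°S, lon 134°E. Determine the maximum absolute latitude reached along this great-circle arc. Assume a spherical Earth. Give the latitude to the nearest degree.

≈ 56°S

The great circle lies in the plane with unit normal n̂ = (p₁ × p₂)/|p₁ × p₂|.
Here n̂_z ≈ +0.558; the vertex latitude is φ_max = arccos|n̂_z| ≈ 56.1°.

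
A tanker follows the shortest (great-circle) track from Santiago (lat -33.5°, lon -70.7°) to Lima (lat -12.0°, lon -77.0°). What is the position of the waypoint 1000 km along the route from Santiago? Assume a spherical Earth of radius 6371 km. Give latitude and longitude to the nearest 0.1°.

The haversine formula gives a central angle δ ≈ 0.388 rad (22.3°) between the endpoints. The total great-circle distance is δ·R ≈ 0.388 × 6371 ≈ 2475 km, so the target fraction is f = 1000/2475 ≈ 0.404.
Interpolate at f ≈ 0.404 with slerp weights a = sin((1−f)δ)/sin δ ≈ 0.606, b = sin(fδ)/sin δ ≈ 0.413.
p = a·p₁ + b·p₂ ≈ (0.258, -0.870, -0.420); φ = arcsin(p_z) ≈ -24.84°, λ = atan2(p_y, p_x) ≈ -73.50°.

≈ lat -24.8°, lon -73.5°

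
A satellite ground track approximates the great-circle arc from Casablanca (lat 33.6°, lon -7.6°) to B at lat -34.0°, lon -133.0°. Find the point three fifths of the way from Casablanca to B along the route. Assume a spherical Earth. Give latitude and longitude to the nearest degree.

≈ lat -9°, lon -81°

Write both endpoints as unit vectors p₁, p₂ with components (cos φ cos λ, cos φ sin λ, sin φ).
The central angle between the endpoints is δ = arccos(p₁·p₂) ≈ 2.360 rad (135.2°).
Interpolate at f = 3/5 with slerp weights a = sin((1−f)δ)/sin δ ≈ 1.149, b = sin(fδ)/sin δ ≈ 1.402.
p = a·p₁ + b·p₂ ≈ (0.156, -0.977, -0.148); φ = arcsin(p_z) ≈ -8.51°, λ = atan2(p_y, p_x) ≈ -80.92°.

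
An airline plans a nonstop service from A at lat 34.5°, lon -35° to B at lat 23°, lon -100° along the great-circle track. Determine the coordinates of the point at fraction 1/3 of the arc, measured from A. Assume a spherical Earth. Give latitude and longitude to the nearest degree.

≈ lat 35°, lon -58°

Convert each endpoint to a unit vector on the sphere (x = cos φ cos λ, y = cos φ sin λ, z = sin φ).
The central angle between the endpoints is δ = arccos(p₁·p₂) ≈ 0.998 rad (57.2°).
Interpolate at f = 1/3 with slerp weights a = sin((1−f)δ)/sin δ ≈ 0.735, b = sin(fδ)/sin δ ≈ 0.389.
p = a·p₁ + b·p₂ ≈ (0.434, -0.700, 0.568); φ = arcsin(p_z) ≈ 34.60°, λ = atan2(p_y, p_x) ≈ -58.20°.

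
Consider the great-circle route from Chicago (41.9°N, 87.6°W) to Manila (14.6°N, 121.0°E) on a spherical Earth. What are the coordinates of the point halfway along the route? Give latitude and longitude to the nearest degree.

≈ 63°N, 170°E

The haversine formula gives a central angle δ ≈ 2.053 rad (117.6°) between the endpoints.
Interpolate at f = 1/2 with slerp weights a = sin((1−f)δ)/sin δ ≈ 0.966, b = sin(fδ)/sin δ ≈ 0.966.
p = a·p₁ + b·p₂ ≈ (-0.451, 0.083, 0.889); φ = arcsin(p_z) ≈ 62.69°, λ = atan2(p_y, p_x) ≈ 169.59°.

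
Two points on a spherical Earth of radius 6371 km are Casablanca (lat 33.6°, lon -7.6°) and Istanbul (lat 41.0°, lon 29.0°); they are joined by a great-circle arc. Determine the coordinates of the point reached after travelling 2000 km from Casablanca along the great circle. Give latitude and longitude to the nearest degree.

≈ lat 39°, lon 14°

Convert each endpoint to a unit vector on the sphere (x = cos φ cos λ, y = cos φ sin λ, z = sin φ).
The central angle between the endpoints is δ = arccos(p₁·p₂) ≈ 0.520 rad (29.8°). The total great-circle distance is δ·R ≈ 0.520 × 6371 ≈ 3314 km, so the target fraction is f = 2000/3314 ≈ 0.603.
Interpolate at f ≈ 0.603 with slerp weights a = sin((1−f)δ)/sin δ ≈ 0.412, b = sin(fδ)/sin δ ≈ 0.621.
p = a·p₁ + b·p₂ ≈ (0.750, 0.182, 0.636); φ = arcsin(p_z) ≈ 39.46°, λ = atan2(p_y, p_x) ≈ 13.63°.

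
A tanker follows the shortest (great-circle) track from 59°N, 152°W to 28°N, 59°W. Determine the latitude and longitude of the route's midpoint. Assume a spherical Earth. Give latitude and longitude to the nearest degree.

Convert each endpoint to a unit vector on the sphere (x = cos φ cos λ, y = cos φ sin λ, z = sin φ).
The central angle between the endpoints is δ = arccos(p₁·p₂) ≈ 1.182 rad (67.8°).
Interpolate at f = 1/2 with slerp weights a = sin((1−f)δ)/sin δ ≈ 0.602, b = sin(fδ)/sin δ ≈ 0.602.
p = a·p₁ + b·p₂ ≈ (0.000, -0.601, 0.799); φ = arcsin(p_z) ≈ 53.03°, λ = atan2(p_y, p_x) ≈ -90.00°.

≈ 53°N, 90°W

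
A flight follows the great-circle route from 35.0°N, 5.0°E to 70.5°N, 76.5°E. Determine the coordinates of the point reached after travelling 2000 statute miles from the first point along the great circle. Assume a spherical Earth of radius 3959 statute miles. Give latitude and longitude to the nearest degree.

≈ 60°N, 28°E

Write both endpoints as unit vectors p₁, p₂ with components (cos φ cos λ, cos φ sin λ, sin φ).
The central angle between the endpoints is δ = arccos(p₁·p₂) ≈ 0.893 rad (51.1°). The total great-circle distance is δ·R ≈ 0.893 × 3959 ≈ 3534 mi, so the target fraction is f = 2000/3534 ≈ 0.566.
Interpolate at f ≈ 0.566 with slerp weights a = sin((1−f)δ)/sin δ ≈ 0.485, b = sin(fδ)/sin δ ≈ 0.622.
p = a·p₁ + b·p₂ ≈ (0.444, 0.236, 0.864); φ = arcsin(p_z) ≈ 59.78°, λ = atan2(p_y, p_x) ≈ 28.01°.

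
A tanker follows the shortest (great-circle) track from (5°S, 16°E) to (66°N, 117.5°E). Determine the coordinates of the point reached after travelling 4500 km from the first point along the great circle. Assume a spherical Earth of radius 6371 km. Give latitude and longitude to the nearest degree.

≈ (32°N, 34°E)

Convert each endpoint to a unit vector on the sphere (x = cos φ cos λ, y = cos φ sin λ, z = sin φ).
The central angle between the endpoints is δ = arccos(p₁·p₂) ≈ 1.732 rad (99.2°). The total great-circle distance is δ·R ≈ 1.732 × 6371 ≈ 11034 km, so the target fraction is f = 4500/11034 ≈ 0.408.
Interpolate at f ≈ 0.408 with slerp weights a = sin((1−f)δ)/sin δ ≈ 0.866, b = sin(fδ)/sin δ ≈ 0.658.
p = a·p₁ + b·p₂ ≈ (0.706, 0.475, 0.525); φ = arcsin(p_z) ≈ 31.68°, λ = atan2(p_y, p_x) ≈ 33.94°.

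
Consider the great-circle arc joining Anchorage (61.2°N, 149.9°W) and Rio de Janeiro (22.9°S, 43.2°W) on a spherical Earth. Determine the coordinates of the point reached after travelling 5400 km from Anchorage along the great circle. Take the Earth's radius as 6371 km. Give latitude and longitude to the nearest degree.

≈ 37°N, 81°W

From cos δ = sin φ₁ sin φ₂ + cos φ₁ cos φ₂ cos Δλ, the central angle is δ ≈ 2.058 rad (117.9°). The total great-circle distance is δ·R ≈ 2.058 × 6371 ≈ 13114 km, so the target fraction is f = 5400/13114 ≈ 0.412.
Interpolate at f ≈ 0.412 with slerp weights a = sin((1−f)δ)/sin δ ≈ 1.059, b = sin(fδ)/sin δ ≈ 0.849.
p = a·p₁ + b·p₂ ≈ (0.128, -0.791, 0.598); φ = arcsin(p_z) ≈ 36.74°, λ = atan2(p_y, p_x) ≈ -80.79°.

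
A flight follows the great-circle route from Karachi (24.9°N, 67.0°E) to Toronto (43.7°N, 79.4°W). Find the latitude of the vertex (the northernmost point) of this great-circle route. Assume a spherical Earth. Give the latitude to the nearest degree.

≈ 68°N

The great circle lies in the plane with unit normal n̂ = (p₁ × p₂)/|p₁ × p₂|.
Here n̂_z ≈ -0.375; the vertex latitude is φ_max = arccos|n̂_z| ≈ 68.0°.
Check via Clairaut: cos φ_max = |cos φ₁| · sin C = cos(24.9°)·sin(24.4°) ≈ 0.375, again giving ≈ 68.0°.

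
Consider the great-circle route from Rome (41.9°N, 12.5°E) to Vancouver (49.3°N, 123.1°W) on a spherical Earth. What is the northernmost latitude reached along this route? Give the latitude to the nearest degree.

The great circle lies in the plane with unit normal n̂ = (p₁ × p₂)/|p₁ × p₂|.
Here n̂_z ≈ -0.344; the vertex latitude is φ_max = arccos|n̂_z| ≈ 69.9°.

≈ 70°N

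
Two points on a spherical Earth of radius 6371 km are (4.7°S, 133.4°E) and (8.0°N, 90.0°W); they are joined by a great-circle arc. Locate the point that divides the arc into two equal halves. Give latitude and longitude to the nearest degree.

≈ (4°N, 159°W)

Write both endpoints as unit vectors p₁, p₂ with components (cos φ cos λ, cos φ sin λ, sin φ).
The central angle between the endpoints is δ = arccos(p₁·p₂) ≈ 2.387 rad (136.8°).
Interpolate at f = 1/2 with slerp weights a = sin((1−f)δ)/sin δ ≈ 1.357, b = sin(fδ)/sin δ ≈ 1.357.
p = a·p₁ + b·p₂ ≈ (-0.929, -0.361, 0.078); φ = arcsin(p_z) ≈ 4.45°, λ = atan2(p_y, p_x) ≈ -158.76°.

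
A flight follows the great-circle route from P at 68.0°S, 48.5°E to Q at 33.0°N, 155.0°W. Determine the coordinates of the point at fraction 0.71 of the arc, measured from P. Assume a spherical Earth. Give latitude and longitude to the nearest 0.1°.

≈ 7.3°S, 164.4°W

Convert each endpoint to a unit vector on the sphere (x = cos φ cos λ, y = cos φ sin λ, z = sin φ).
The central angle between the endpoints is δ = arccos(p₁·p₂) ≈ 2.487 rad (142.5°).
Interpolate at f = 0.71 with slerp weights a = sin((1−f)δ)/sin δ ≈ 1.084, b = sin(fδ)/sin δ ≈ 1.611.
p = a·p₁ + b·p₂ ≈ (-0.955, -0.267, -0.128); φ = arcsin(p_z) ≈ -7.34°, λ = atan2(p_y, p_x) ≈ -164.40°.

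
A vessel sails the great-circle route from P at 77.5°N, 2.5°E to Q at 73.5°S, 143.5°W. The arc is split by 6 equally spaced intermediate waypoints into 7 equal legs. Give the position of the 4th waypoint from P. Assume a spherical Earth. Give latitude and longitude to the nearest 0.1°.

The haversine formula gives a central angle δ ≈ 2.981 rad (170.8°) between the endpoints.
Interpolate at f = 4/7 with slerp weights a = sin((1−f)δ)/sin δ ≈ 5.969, b = sin(fδ)/sin δ ≈ 6.180.
p = a·p₁ + b·p₂ ≈ (-0.120, -0.988, -0.099); φ = arcsin(p_z) ≈ -5.68°, λ = atan2(p_y, p_x) ≈ -96.95°.

≈ 5.7°S, 97.0°W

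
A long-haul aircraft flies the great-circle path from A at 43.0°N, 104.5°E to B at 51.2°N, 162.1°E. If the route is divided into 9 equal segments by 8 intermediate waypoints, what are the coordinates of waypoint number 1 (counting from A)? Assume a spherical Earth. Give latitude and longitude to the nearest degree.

≈ 45°N, 110°E

From cos δ = sin φ₁ sin φ₂ + cos φ₁ cos φ₂ cos Δλ, the central angle is δ ≈ 0.681 rad (39.0°).
Interpolate at f = 1/9 with slerp weights a = sin((1−f)δ)/sin δ ≈ 0.904, b = sin(fδ)/sin δ ≈ 0.120.
p = a·p₁ + b·p₂ ≈ (-0.237, 0.663, 0.710); φ = arcsin(p_z) ≈ 45.23°, λ = atan2(p_y, p_x) ≈ 109.68°.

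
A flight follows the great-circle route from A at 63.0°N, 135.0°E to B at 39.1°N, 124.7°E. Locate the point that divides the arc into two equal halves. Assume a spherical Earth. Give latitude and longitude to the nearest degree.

≈ 51°N, 128°E

Write both endpoints as unit vectors p₁, p₂ with components (cos φ cos λ, cos φ sin λ, sin φ).
The central angle between the endpoints is δ = arccos(p₁·p₂) ≈ 0.431 rad (24.7°).
Interpolate at f = 1/2 with slerp weights a = sin((1−f)δ)/sin δ ≈ 0.512, b = sin(fδ)/sin δ ≈ 0.512.
p = a·p₁ + b·p₂ ≈ (-0.390, 0.491, 0.779); φ = arcsin(p_z) ≈ 51.16°, λ = atan2(p_y, p_x) ≈ 128.50°.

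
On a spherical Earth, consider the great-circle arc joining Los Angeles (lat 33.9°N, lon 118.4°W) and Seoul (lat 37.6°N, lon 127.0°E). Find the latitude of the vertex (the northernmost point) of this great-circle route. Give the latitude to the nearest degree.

The great circle lies in the plane with unit normal n̂ = (p₁ × p₂)/|p₁ × p₂|.
Here n̂_z ≈ -0.599; the vertex latitude is φ_max = arccos|n̂_z| ≈ 53.2°.
Check via Clairaut: cos φ_max = |cos φ₁| · sin C = cos(33.9°)·sin(46.2°) ≈ 0.599, again giving ≈ 53.2°.

≈ 53°N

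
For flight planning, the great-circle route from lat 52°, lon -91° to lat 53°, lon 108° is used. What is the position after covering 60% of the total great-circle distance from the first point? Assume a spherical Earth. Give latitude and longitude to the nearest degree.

The haversine formula gives a central angle δ ≈ 1.288 rad (73.8°) between the endpoints.
Interpolate at f = 0.60 with slerp weights a = sin((1−f)δ)/sin δ ≈ 0.513, b = sin(fδ)/sin δ ≈ 0.727.
p = a·p₁ + b·p₂ ≈ (-0.141, 0.100, 0.985); φ = arcsin(p_z) ≈ 80.05°, λ = atan2(p_y, p_x) ≈ 144.53°.

≈ lat 80°, lon 145°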